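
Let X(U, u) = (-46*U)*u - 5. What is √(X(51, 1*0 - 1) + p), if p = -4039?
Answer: I*√1698 ≈ 41.207*I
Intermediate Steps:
X(U, u) = -5 - 46*U*u (X(U, u) = -46*U*u - 5 = -5 - 46*U*u)
√(X(51, 1*0 - 1) + p) = √((-5 - 46*51*(1*0 - 1)) - 4039) = √((-5 - 46*51*(0 - 1)) - 4039) = √((-5 - 46*51*(-1)) - 4039) = √((-5 + 2346) - 4039) = √(2341 - 4039) = √(-1698) = I*√1698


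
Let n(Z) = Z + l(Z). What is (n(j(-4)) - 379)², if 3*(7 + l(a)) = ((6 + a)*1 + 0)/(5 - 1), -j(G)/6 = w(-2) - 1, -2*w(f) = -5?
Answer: 2499561/16 ≈ 1.5622e+5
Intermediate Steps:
w(f) = 5/2 (w(f) = -½*(-5) = 5/2)
j(G) = -9 (j(G) = -6*(5/2 - 1) = -6*3/2 = -9)
l(a) = -13/2 + a/12 (l(a) = -7 + (((6 + a)*1 + 0)/(5 - 1))/3 = -7 + (((6 + a) + 0)/4)/3 = -7 + ((6 + a)*(¼))/3 = -7 + (3/2 + a/4)/3 = -7 + (½ + a/12) = -13/2 + a/12)
n(Z) = -13/2 + 13*Z/12 (n(Z) = Z + (-13/2 + Z/12) = -13/2 + 13*Z/12)
(n(j(-4)) - 379)² = ((-13/2 + (13/12)*(-9)) - 379)² = ((-13/2 - 39/4) - 379)² = (-65/4 - 379)² = (-1581/4)² = 2499561/16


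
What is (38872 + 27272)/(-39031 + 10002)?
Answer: -5088/2233 ≈ -2.2785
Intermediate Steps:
(38872 + 27272)/(-39031 + 10002) = 66144/(-29029) = 66144*(-1/29029) = -5088/2233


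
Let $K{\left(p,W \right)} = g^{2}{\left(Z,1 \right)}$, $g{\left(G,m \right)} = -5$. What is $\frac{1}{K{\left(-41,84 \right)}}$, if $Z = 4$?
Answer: $\frac{1}{25} \approx 0.04$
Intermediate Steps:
$K{\left(p,W \right)} = 25$ ($K{\left(p,W \right)} = \left(-5\right)^{2} = 25$)
$\frac{1}{K{\left(-41,84 \right)}} = \frac{1}{25}$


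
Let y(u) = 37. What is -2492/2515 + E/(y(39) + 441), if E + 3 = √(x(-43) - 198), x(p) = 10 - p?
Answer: -1198721/1202170 + I*√145/478 ≈ -0.99713 + 0.025192*I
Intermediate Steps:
E = -3 + I*√145 (E = -3 + √((10 - 1*(-43)) - 198) = -3 + √((10 + 43) - 198) = -3 + √(53 - 198) = -3 + √(-145) = -3 + I*√145 ≈ -3.0 + 12.042*I)
-2492/2515 + E/(y(39) + 441) = -2492/2515 + (-3 + I*√145)/(37 + 441) = -2492*1/2515 + (-3 + I*√145)/478 = -2492/2515 + (-3 + I*√145)*(1/478) = -2492/2515 + (-3/478 + I*√145/478) = -1198721/1202170 + I*√145/478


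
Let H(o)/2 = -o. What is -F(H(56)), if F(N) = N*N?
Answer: -12544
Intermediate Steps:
H(o) = -2*o (H(o) = 2*(-o) = -2*o)
F(N) = N**2
-F(H(56)) = -(-2*56)**2 = -1*(-112)**2 = -1*12544 = -12544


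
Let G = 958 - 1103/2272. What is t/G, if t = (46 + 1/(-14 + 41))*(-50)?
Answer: -141204800/58737771 ≈ -2.4040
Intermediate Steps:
G = 2175473/2272 (G = 958 - 1103*1/2272 = 958 - 1103/2272 = 2175473/2272 ≈ 957.51)
t = -62150/27 (t = (46 + 1/27)*(-50) = (1243/27)*(-50) = -62150/27 ≈ -2301.9)
t/G = -62150/(27*2175473/2272) = -62150/27*2272/2175473 = -141204800/58737771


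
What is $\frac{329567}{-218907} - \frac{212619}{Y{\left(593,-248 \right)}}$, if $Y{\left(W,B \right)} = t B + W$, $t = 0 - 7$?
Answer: $- \frac{2783020528}{29990259} \approx -92.797$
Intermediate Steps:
$t = -7$ ($t = 0 - 7 = -7$)
$Y{\left(W,B \right)} = W - 7 B$ ($Y{\left(W,B \right)} = - 7 B + W = W - 7 B$)
$\frac{329567}{-218907} - \frac{212619}{Y{\left(593,-248 \right)}} = \frac{329567}{-218907} - \frac{212619}{593 - -1736} = 329567 \left(- \frac{1}{218907}\right) - \frac{212619}{593 + 1736} = - \frac{329567}{218907} - \frac{212619}{2329} = - \frac{329567}{218907} - \frac{12507}{137} = - \frac{2783020528}{29990259}$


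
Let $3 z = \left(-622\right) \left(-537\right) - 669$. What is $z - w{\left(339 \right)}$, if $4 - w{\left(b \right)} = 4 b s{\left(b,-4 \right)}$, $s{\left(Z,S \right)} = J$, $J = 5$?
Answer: $117891$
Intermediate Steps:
$s{\left(Z,S \right)} = 5$
$w{\left(b \right)} = 4 - 20 b$ ($w{\left(b \right)} = 4 - 4 b 5 = 4 - 20 b$)
$z = 111115$ ($z = \frac{\left(-622\right) \left(-537\right) - 669}{3} = \frac{334014 - 669}{3} = \frac{1}{3} \cdot 333345 = 111115$)
$z - w{\left(339 \right)} = 111115 - \left(4 - 6780\right) = 111115 - -6776 = 111115 + 6776 = 117891$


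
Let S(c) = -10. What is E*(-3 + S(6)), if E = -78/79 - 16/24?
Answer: 5096/237 ≈ 21.502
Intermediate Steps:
E = -392/237 (E = -78*1/79 - 16*1/24 = -78/79 - ⅔ = -392/237 ≈ -1.6540)
E*(-3 + S(6)) = -392*(-3 - 10)/237 = -392/237*(-13) = 5096/237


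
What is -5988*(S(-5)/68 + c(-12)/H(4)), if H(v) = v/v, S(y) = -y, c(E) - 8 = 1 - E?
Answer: -2145201/17 ≈ -1.2619e+5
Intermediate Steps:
c(E) = 9 - E (c(E) = 8 + (1 - E) = 9 - E)
H(v) = 1
-5988*(S(-5)/68 + c(-12)/H(4)) = -5988*(-1*(-5)/68 + (9 - 1*(-12))/1) = -5988*(5*(1/68) + (9 + 12)*1) = -5988*(5/68 + 21*1) = -5988*(5/68 + 21) = -5988*1433/68 = -2145201/17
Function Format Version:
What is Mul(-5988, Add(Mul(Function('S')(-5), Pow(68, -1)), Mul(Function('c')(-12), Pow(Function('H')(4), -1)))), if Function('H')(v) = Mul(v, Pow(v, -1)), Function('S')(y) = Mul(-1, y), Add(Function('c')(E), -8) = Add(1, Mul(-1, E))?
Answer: Rational(-2145201, 17) ≈ -1.2619e+5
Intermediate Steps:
Function('c')(E) = Add(9, Mul(-1, E)) (Function('c')(E) = Add(8, Add(1, Mul(-1, E))) = Add(9, Mul(-1, E)))
Function('H')(v) = 1
Mul(-5988, Add(Mul(Function('S')(-5), Pow(68, -1)), Mul(Function('c')(-12), Pow(Function('H')(4), -1)))) = Mul(-5988, Add(Mul(Mul(-1, -5), Pow(68, -1)), Mul(Add(9, Mul(-1, -12)), Pow(1, -1)))) = Mul(-5988, Add(Mul(5, Rational(1, 68)), Mul(Add(9, 12), 1))) = Mul(-5988, Add(Rational(5, 68), Mul(21, 1))) = Mul(-5988, Add(Rational(5, 68), 21)) = Mul(-5988, Rational(1433, 68)) = Rational(-2145201, 17)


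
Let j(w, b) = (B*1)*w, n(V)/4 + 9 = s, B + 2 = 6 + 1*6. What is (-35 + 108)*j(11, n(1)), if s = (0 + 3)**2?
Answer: 8030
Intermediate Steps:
B = 10 (B = -2 + (6 + 1*6) = -2 + (6 + 6) = -2 + 12 = 10)
s = 9 (s = 3**2 = 9)
n(V) = 0 (n(V) = -36 + 4*9 = -36 + 36 = 0)
j(w, b) = 10*w (j(w, b) = (10*1)*w = 10*w)
(-35 + 108)*j(11, n(1)) = (-35 + 108)*(10*11) = 73*110 = 8030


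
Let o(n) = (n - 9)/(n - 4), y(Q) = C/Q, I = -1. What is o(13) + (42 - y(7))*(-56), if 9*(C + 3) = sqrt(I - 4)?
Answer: -21380/9 + 8*I*sqrt(5)/9 ≈ -2375.6 + 1.9876*I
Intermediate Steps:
C = -3 + I*sqrt(5)/9 (C = -3 + sqrt(-1 - 4)/9 = -3 + sqrt(-5)/9 = -3 + (I*sqrt(5))/9 = -3 + I*sqrt(5)/9 ≈ -3.0 + 0.24845*I)
y(Q) = (-3 + I*sqrt(5)/9)/Q
o(n) = (-9 + n)/(-4 + n)
o(13) + (42 - y(7))*(-56) = (-9 + 13)/(-4 + 13) + (42 - (-27 + I*sqrt(5))/(9*7))*(-56) = 4/9 + (42 - (-27 + I*sqrt(5))/(9*7))*(-56) = (1/9)*4 + (42 - (-3/7 + I*sqrt(5)/63))*(-56) = 4/9 + (42 + (3/7 - I*sqrt(5)/63))*(-56) = 4/9 + (297/7 - I*sqrt(5)/63)*(-56) = 4/9 + (-2376 + 8*I*sqrt(5)/9) = -21380/9 + 8*I*sqrt(5)/9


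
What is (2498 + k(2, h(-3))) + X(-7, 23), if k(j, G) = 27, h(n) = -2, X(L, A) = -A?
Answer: 2502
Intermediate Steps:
(2498 + k(2, h(-3))) + X(-7, 23) = (2498 + 27) - 1*23 = 2525 - 23 = 2502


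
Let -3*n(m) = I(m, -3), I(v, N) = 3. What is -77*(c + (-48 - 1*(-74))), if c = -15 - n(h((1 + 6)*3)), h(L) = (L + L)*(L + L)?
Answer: -924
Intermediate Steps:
h(L) = 4*L**2 (h(L) = (2*L)*(2*L) = 4*L**2)
n(m) = -1 (n(m) = -1/3*3 = -1)
c = -14 (c = -15 - 1*(-1) = -15 + 1 = -14)
-77*(c + (-48 - 1*(-74))) = -77*(-14 + (-48 - 1*(-74))) = -77*(-14 + (-48 + 74)) = -77*(-14 + 26) = -77*12 = -924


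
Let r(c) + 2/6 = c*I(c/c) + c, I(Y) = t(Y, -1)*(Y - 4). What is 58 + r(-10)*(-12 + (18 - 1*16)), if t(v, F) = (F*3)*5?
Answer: 13984/3 ≈ 4661.3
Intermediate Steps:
t(v, F) = 15*F (t(v, F) = (3*F)*5 = 15*F)
I(Y) = 60 - 15*Y (I(Y) = (15*(-1))*(Y - 4) = -15*(-4 + Y) = 60 - 15*Y)
r(c) = -⅓ + 46*c (r(c) = -⅓ + (c*(60 - 15*c/c) + c) = -⅓ + (c*(60 - 15*1) + c) = -⅓ + (c*(60 - 15) + c) = -⅓ + (c*45 + c) = -⅓ + (45*c + c) = -⅓ + 46*c)
58 + r(-10)*(-12 + (18 - 1*16)) = 58 + (-⅓ + 46*(-10))*(-12 + (18 - 1*16)) = 58 + (-⅓ - 460)*(-12 + (18 - 16)) = 58 - 1381*(-12 + 2)/3 = 58 - 1381/3*(-10) = 58 + 13810/3 = 13984/3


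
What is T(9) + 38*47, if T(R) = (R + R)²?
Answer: 2110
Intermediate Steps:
T(R) = 4*R² (T(R) = (2*R)² = 4*R²)
T(9) + 38*47 = 4*9² + 38*47 = 4*81 + 1786 = 324 + 1786 = 2110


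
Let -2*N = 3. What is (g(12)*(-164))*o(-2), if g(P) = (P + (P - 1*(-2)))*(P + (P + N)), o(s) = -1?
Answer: 95940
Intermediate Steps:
N = -3/2 (N = -½*3 = -3/2 ≈ -1.5000)
g(P) = (2 + 2*P)*(-3/2 + 2*P) (g(P) = (P + (P - 1*(-2)))*(P + (P - 3/2)) = (P + (P + 2))*(P + (-3/2 + P)) = (P + (2 + P))*(-3/2 + 2*P) = (2 + 2*P)*(-3/2 + 2*P))
(g(12)*(-164))*o(-2) = ((-3 + 12 + 4*12²)*(-164))*(-1) = ((-3 + 12 + 4*144)*(-164))*(-1) = ((-3 + 12 + 576)*(-164))*(-1) = (585*(-164))*(-1) = -95940*(-1) = 95940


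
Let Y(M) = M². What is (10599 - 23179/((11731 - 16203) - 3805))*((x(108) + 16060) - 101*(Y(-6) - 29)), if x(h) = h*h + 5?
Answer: 2371210278244/8277 ≈ 2.8648e+8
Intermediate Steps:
x(h) = 5 + h² (x(h) = h² + 5 = 5 + h²)
(10599 - 23179/((11731 - 16203) - 3805))*((x(108) + 16060) - 101*(Y(-6) - 29)) = (10599 - 23179/((11731 - 16203) - 3805))*(((5 + 108²) + 16060) - 101*((-6)² - 29)) = (10599 - 23179/(-4472 - 3805))*(((5 + 11664) + 16060) - 101*(36 - 29)) = (10599 - 23179/(-8277))*((11669 + 16060) - 101*7) = (10599 - 23179*(-1/8277))*(27729 - 707) = (10599 + 23179/8277)*27022 = (87751102/8277)*27022 = 2371210278244/8277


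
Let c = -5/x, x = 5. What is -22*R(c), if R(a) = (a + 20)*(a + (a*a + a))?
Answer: 418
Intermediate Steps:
c = -1 (c = -5/5 = -5*⅕ = -1)
R(a) = (20 + a)*(a² + 2*a) (R(a) = (20 + a)*(a + (a² + a)) = (20 + a)*(a + (a + a²)) = (20 + a)*(a² + 2*a))
-22*R(c) = -(-22)*(40 + (-1)² + 22*(-1)) = -(-22)*(40 + 1 - 22) = -(-22)*19 = -22*(-19) = 418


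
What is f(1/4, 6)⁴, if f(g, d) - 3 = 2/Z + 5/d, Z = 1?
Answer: 1500625/1296 ≈ 1157.9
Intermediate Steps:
f(g, d) = 5 + 5/d (f(g, d) = 3 + (2/1 + 5/d) = 3 + (2*1 + 5/d) = 3 + (2 + 5/d) = 5 + 5/d)
f(1/4, 6)⁴ = (5 + 5/6)⁴ = (5 + 5*(⅙))⁴ = (5 + ⅚)⁴ = (35/6)⁴ = 1500625/1296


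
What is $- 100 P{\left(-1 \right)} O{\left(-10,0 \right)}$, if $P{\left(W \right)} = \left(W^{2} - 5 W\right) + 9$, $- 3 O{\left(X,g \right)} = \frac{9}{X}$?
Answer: $-450$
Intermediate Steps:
$O{\left(X,g \right)} = - \frac{3}{X}$ ($O{\left(X,g \right)} = - \frac{9 \frac{1}{X}}{3} = - \frac{3}{X}$)
$P{\left(W \right)} = 9 + W^{2} - 5 W$
$- 100 P{\left(-1 \right)} O{\left(-10,0 \right)} = - 100 \left(9 + \left(-1\right)^{2} - -5\right) \left(- \frac{3}{-10}\right) = - 100 \left(9 + 1 + 5\right) \left(\left(-3\right) \left(- \frac{1}{10}\right)\right) = \left(-100\right) 15 \cdot \frac{3}{10} = \left(-1500\right) \frac{3}{10} = -450$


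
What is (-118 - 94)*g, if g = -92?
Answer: 19504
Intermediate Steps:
(-118 - 94)*g = (-118 - 94)*(-92) = -212*(-92) = 19504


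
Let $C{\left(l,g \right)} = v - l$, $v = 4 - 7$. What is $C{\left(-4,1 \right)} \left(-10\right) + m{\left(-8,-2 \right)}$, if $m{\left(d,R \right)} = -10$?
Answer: $-20$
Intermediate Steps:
$v = -3$ ($v = 4 - 7 = -3$)
$C{\left(l,g \right)} = -3 - l$
$C{\left(-4,1 \right)} \left(-10\right) + m{\left(-8,-2 \right)} = \left(-3 - -4\right) \left(-10\right) - 10 = \left(-3 + 4\right) \left(-10\right) - 10 = 1 \left(-10\right) - 10 = -10 - 10 = -20$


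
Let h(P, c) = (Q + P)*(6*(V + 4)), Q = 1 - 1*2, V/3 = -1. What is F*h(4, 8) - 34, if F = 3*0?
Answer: -34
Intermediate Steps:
V = -3 (V = 3*(-1) = -3)
Q = -1 (Q = 1 - 2 = -1)
h(P, c) = -6 + 6*P (h(P, c) = (-1 + P)*(6*(-3 + 4)) = (-1 + P)*(6*1) = (-1 + P)*6 = -6 + 6*P)
F = 0
F*h(4, 8) - 34 = 0*(-6 + 6*4) - 34 = 0*(-6 + 24) - 34 = 0*18 - 34 = 0 - 34 = -34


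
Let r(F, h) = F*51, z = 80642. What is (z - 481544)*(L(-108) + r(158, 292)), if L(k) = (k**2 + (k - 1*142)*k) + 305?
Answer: -18853218354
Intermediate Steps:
L(k) = 305 + k**2 + k*(-142 + k) (L(k) = (k**2 + (k - 142)*k) + 305 = (k**2 + (-142 + k)*k) + 305 = (k**2 + k*(-142 + k)) + 305 = 305 + k**2 + k*(-142 + k))
r(F, h) = 51*F
(z - 481544)*(L(-108) + r(158, 292)) = (80642 - 481544)*((305 - 142*(-108) + 2*(-108)**2) + 51*158) = -400902*((305 + 15336 + 2*11664) + 8058) = -400902*((305 + 15336 + 23328) + 8058) = -400902*(38969 + 8058) = -400902*47027 = -18853218354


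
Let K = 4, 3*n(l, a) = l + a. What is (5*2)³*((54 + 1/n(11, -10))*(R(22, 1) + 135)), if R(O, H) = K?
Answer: 7923000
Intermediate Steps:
n(l, a) = a/3 + l/3 (n(l, a) = (l + a)/3 = (a + l)/3 = a/3 + l/3)
R(O, H) = 4
(5*2)³*((54 + 1/n(11, -10))*(R(22, 1) + 135)) = (5*2)³*((54 + 1/((⅓)*(-10) + (⅓)*11))*(4 + 135)) = 10³*((54 + 1/(-10/3 + 11/3))*139) = 1000*((54 + 1/(⅓))*139) = 1000*((54 + 3)*139) = 1000*(57*139) = 1000*7923 = 7923000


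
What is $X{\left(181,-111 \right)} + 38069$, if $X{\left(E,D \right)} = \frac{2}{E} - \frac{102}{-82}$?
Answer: $\frac{282519362}{7421} \approx 38070.0$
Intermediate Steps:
$X{\left(E,D \right)} = \frac{51}{41} + \frac{2}{E}$ ($X{\left(E,D \right)} = \frac{2}{E} - - \frac{51}{41} = \frac{2}{E} + \frac{51}{41} = \frac{51}{41} + \frac{2}{E}$)
$X{\left(181,-111 \right)} + 38069 = \left(\frac{51}{41} + \frac{2}{181}\right) + 38069 = \frac{9313}{7421} + 38069 = \frac{282519362}{7421}$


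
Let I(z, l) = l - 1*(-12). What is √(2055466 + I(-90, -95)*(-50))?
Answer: 4*√128726 ≈ 1435.1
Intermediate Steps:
I(z, l) = 12 + l (I(z, l) = l + 12 = 12 + l)
√(2055466 + I(-90, -95)*(-50)) = √(2055466 + (12 - 95)*(-50)) = √(2055466 - 83*(-50)) = √(2055466 + 4150) = √2059616 = 4*√128726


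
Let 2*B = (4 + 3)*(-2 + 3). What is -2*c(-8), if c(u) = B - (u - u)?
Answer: -7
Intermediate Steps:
B = 7/2 (B = ((4 + 3)*(-2 + 3))/2 = (7*1)/2 = (½)*7 = 7/2 ≈ 3.5000)
c(u) = 7/2 (c(u) = 7/2 - (u - u) = 7/2 - 1*0 = 7/2 + 0 = 7/2)
-2*c(-8) = -2*7/2 = -7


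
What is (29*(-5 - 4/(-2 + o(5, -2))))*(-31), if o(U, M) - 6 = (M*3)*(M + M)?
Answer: 32364/7 ≈ 4623.4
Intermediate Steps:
o(U, M) = 6 + 6*M² (o(U, M) = 6 + (M*3)*(M + M) = 6 + (3*M)*(2*M) = 6 + 6*M²)
(29*(-5 - 4/(-2 + o(5, -2))))*(-31) = (29*(-5 - 4/(-2 + (6 + 6*(-2)²))))*(-31) = (29*(-5 - 4/(-2 + (6 + 6*4))))*(-31) = (29*(-5 - 4/(-2 + (6 + 24))))*(-31) = (29*(-5 - 4/(-2 + 30)))*(-31) = (29*(-5 - 4/28))*(-31) = (29*(-5 + (1/28)*(-4)))*(-31) = (29*(-5 - ⅐))*(-31) = (29*(-36/7))*(-31) = -1044/7*(-31) = 32364/7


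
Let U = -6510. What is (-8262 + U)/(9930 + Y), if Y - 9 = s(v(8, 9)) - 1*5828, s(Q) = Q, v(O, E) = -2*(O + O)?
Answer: -14772/4079 ≈ -3.6215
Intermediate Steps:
v(O, E) = -4*O
Y = -5851 (Y = 9 + (-4*8 - 1*5828) = 9 + (-32 - 5828) = 9 - 5860 = -5851)
(-8262 + U)/(9930 + Y) = (-8262 - 6510)/(9930 - 5851) = -14772/4079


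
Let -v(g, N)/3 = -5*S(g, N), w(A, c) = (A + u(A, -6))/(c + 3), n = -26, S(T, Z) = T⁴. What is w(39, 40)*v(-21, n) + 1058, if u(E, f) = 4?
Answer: 2918273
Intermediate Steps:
w(A, c) = (4 + A)/(3 + c) (w(A, c) = (A + 4)/(c + 3) = (4 + A)/(3 + c))
v(g, N) = 15*g⁴ (v(g, N) = -(-15)*g⁴ = 15*g⁴)
w(39, 40)*v(-21, n) + 1058 = ((4 + 39)/(3 + 40))*(15*(-21)⁴) + 1058 = (43/43)*(15*194481) + 1058 = ((1/43)*43)*2917215 + 1058 = 1*2917215 + 1058 = 2917215 + 1058 = 2918273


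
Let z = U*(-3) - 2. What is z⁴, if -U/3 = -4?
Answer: 2085136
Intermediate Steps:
U = 12 (U = -3*(-4) = 12)
z = -38 (z = 12*(-3) - 2 = -36 - 2 = -38)
z⁴ = (-38)⁴ = 2085136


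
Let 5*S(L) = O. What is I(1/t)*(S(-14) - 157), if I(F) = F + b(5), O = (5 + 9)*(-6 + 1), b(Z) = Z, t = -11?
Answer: -9234/11 ≈ -839.45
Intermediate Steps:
O = -70 (O = 14*(-5) = -70)
S(L) = -14 (S(L) = (⅕)*(-70) = -14)
I(F) = 5 + F (I(F) = F + 5 = 5 + F)
I(1/t)*(S(-14) - 157) = (5 + 1/(-11))*(-14 - 157) = (5 - 1/11)*(-171) = (54/11)*(-171) = -9234/11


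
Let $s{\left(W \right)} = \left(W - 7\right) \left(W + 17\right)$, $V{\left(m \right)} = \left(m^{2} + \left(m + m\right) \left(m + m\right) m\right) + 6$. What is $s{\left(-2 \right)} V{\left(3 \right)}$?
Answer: $-16605$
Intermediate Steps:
$V{\left(m \right)} = 6 + m^{2} + 4 m^{3}$ ($V{\left(m \right)} = \left(m^{2} + 2 m 2 m m\right) + 6 = \left(m^{2} + 4 m^{2} m\right) + 6 = \left(m^{2} + 4 m^{3}\right) + 6 = 6 + m^{2} + 4 m^{3}$)
$s{\left(W \right)} = \left(-7 + W\right) \left(17 + W\right)$
$s{\left(-2 \right)} V{\left(3 \right)} = \left(-119 + \left(-2\right)^{2} + 10 \left(-2\right)\right) \left(6 + 3^{2} + 4 \cdot 3^{3}\right) = \left(-119 + 4 - 20\right) \left(6 + 9 + 4 \cdot 27\right) = - 135 \left(6 + 9 + 108\right) = \left(-135\right) 123 = -16605$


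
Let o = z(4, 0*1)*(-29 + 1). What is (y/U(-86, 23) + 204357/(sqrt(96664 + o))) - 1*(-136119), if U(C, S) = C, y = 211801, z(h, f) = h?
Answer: 11494433/86 + 68119*sqrt(298)/1788 ≈ 1.3431e+5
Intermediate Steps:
o = -112 (o = 4*(-29 + 1) = 4*(-28) = -112)
(y/U(-86, 23) + 204357/(sqrt(96664 + o))) - 1*(-136119) = (211801/(-86) + 204357/(sqrt(96664 - 112))) - 1*(-136119) = (211801*(-1/86) + 204357/(sqrt(96552))) + 136119 = (-211801/86 + 204357/((18*sqrt(298)))) + 136119 = (-211801/86 + 204357*(sqrt(298)/5364)) + 136119 = (-211801/86 + 68119*sqrt(298)/1788) + 136119 = 11494433/86 + 68119*sqrt(298)/1788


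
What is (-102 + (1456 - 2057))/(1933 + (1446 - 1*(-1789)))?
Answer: -37/272 ≈ -0.13603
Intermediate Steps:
(-102 + (1456 - 2057))/(1933 + (1446 - 1*(-1789))) = (-102 - 601)/(1933 + (1446 + 1789)) = -703/(1933 + 3235) = -703/5168 = -703*1/5168 = -37/272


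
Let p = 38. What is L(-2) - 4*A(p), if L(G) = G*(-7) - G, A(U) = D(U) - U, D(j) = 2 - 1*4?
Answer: 176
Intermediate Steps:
D(j) = -2 (D(j) = 2 - 4 = -2)
A(U) = -2 - U
L(G) = -8*G (L(G) = -7*G - G = -8*G)
L(-2) - 4*A(p) = -8*(-2) - 4*(-2 - 1*38) = 16 - 4*(-2 - 38) = 16 - 4*(-40) = 16 + 160 = 176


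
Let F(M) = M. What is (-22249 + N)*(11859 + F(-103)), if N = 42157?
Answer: 234038448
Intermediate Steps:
(-22249 + N)*(11859 + F(-103)) = (-22249 + 42157)*(11859 - 103) = 19908*11756 = 234038448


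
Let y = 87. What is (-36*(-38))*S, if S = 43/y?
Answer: 19608/29 ≈ 676.14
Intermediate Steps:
S = 43/87 ≈ 0.49425
(-36*(-38))*S = -36*(-38)*(43/87) = 1368*(43/87) = 19608/29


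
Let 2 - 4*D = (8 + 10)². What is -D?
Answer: 161/2 ≈ 80.500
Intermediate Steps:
D = -161/2 (D = ½ - (8 + 10)²/4 = ½ - ¼*18² = ½ - ¼*324 = ½ - 81 = -161/2 ≈ -80.500)
-D = -1*(-161/2) = 161/2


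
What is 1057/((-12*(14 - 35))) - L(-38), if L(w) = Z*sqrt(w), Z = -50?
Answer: 151/36 + 50*I*sqrt(38) ≈ 4.1944 + 308.22*I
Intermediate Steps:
L(w) = -50*sqrt(w)
1057/((-12*(14 - 35))) - L(-38) = 1057/((-12*(14 - 35))) - (-50)*sqrt(-38) = 1057/((-12*(-21))) - (-50)*I*sqrt(38) = 1057/252 - (-50)*I*sqrt(38) = 1057*(1/252) + 50*I*sqrt(38) = 151/36 + 50*I*sqrt(38)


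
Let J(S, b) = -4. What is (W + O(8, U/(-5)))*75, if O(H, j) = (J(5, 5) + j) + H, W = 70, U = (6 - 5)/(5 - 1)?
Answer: 22185/4 ≈ 5546.3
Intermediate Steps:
U = ¼ (U = 1/4 = 1*(¼) = ¼ ≈ 0.25000)
O(H, j) = -4 + H + j (O(H, j) = (-4 + j) + H = -4 + H + j)
(W + O(8, U/(-5)))*75 = (70 + (-4 + 8 + (¼)/(-5)))*75 = (70 + (-4 + 8 + (¼)*(-⅕)))*75 = (70 + (-4 + 8 - 1/20))*75 = (70 + 79/20)*75 = (1479/20)*75 = 22185/4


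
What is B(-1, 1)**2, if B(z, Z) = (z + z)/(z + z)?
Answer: 1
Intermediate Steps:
B(z, Z) = 1 (B(z, Z) = (2*z)/((2*z)) = (2*z)*(1/(2*z)) = 1)
B(-1, 1)**2 = 1**2 = 1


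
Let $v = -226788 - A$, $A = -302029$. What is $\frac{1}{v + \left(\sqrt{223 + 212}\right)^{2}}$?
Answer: $\frac{1}{75676} \approx 1.3214 \cdot 10^{-5}$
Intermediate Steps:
$v = 75241$ ($v = -226788 - -302029 = -226788 + 302029 = 75241$)
$\frac{1}{v + \left(\sqrt{223 + 212}\right)^{2}} = \frac{1}{75241 + \left(\sqrt{223 + 212}\right)^{2}} = \frac{1}{75241 + \left(\sqrt{435}\right)^{2}} = \frac{1}{75241 + 435} = \frac{1}{75676}$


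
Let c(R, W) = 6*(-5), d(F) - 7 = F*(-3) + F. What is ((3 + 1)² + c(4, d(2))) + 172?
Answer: 158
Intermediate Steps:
d(F) = 7 - 2*F (d(F) = 7 + (F*(-3) + F) = 7 + (-3*F + F) = 7 - 2*F)
c(R, W) = -30
((3 + 1)² + c(4, d(2))) + 172 = ((3 + 1)² - 30) + 172 = (4² - 30) + 172 = (16 - 30) + 172 = -14 + 172 = 158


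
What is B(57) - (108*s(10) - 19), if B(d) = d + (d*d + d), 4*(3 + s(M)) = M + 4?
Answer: 3328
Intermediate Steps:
s(M) = -2 + M/4 (s(M) = -3 + (M + 4)/4 = -3 + (4 + M)/4 = -3 + (1 + M/4) = -2 + M/4)
B(d) = d² + 2*d (B(d) = d + (d² + d) = d + (d + d²) = d² + 2*d)
B(57) - (108*s(10) - 19) = 57*(2 + 57) - (108*(-2 + (¼)*10) - 19) = 57*59 - (108*(-2 + 5/2) - 19) = 3363 - (108*(½) - 19) = 3363 - (54 - 19) = 3363 - 1*35 = 3363 - 35 = 3328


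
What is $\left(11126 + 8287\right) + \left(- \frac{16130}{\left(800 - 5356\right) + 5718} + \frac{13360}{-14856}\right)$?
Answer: $\frac{20929068746}{1078917} \approx 19398.0$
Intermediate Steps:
$\left(11126 + 8287\right) + \left(- \frac{16130}{\left(800 - 5356\right) + 5718} + \frac{13360}{-14856}\right) = 19413 + \left(- \frac{16130}{-4556 + 5718} + 13360 \left(- \frac{1}{14856}\right)\right) = 19413 - \left(\frac{1670}{1857} + \frac{16130}{1162}\right) = 19413 - \frac{15946975}{1078917} = \frac{20929068746}{1078917}$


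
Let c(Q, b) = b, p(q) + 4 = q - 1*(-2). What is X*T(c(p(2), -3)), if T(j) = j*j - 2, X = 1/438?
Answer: 7/438 ≈ 0.015982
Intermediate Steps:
p(q) = -2 + q (p(q) = -4 + (q - 1*(-2)) = -4 + (q + 2) = -4 + (2 + q) = -2 + q)
X = 1/438 ≈ 0.0022831
T(j) = -2 + j**2 (T(j) = j**2 - 2 = -2 + j**2)
X*T(c(p(2), -3)) = (-2 + (-3)**2)/438 = (-2 + 9)/438 = (1/438)*7 = 7/438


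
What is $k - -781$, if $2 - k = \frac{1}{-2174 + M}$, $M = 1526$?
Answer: $\frac{507385}{648} \approx 783.0$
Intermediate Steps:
$k = \frac{1297}{648}$ ($k = 2 - \frac{1}{-2174 + 1526} = 2 - \frac{1}{-648} = 2 - - \frac{1}{648} = 2 + \frac{1}{648} = \frac{1297}{648} \approx 2.0015$)
$k - -781 = \frac{1297}{648} - -781 = \frac{1297}{648} + 781 = \frac{507385}{648}$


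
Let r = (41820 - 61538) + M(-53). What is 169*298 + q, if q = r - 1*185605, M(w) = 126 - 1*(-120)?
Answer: -154715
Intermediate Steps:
M(w) = 246 (M(w) = 126 + 120 = 246)
r = -19472 (r = (41820 - 61538) + 246 = -19718 + 246 = -19472)
q = -205077 (q = -19472 - 1*185605 = -19472 - 185605 = -205077)
169*298 + q = 169*298 - 205077 = 50362 - 205077 = -154715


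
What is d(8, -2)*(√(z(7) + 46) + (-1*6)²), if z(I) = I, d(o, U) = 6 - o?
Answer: -72 - 2*√53 ≈ -86.560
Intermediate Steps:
d(8, -2)*(√(z(7) + 46) + (-1*6)²) = (6 - 1*8)*(√(7 + 46) + (-1*6)²) = (6 - 8)*(√53 + (-6)²) = -2*(√53 + 36) = -2*(36 + √53) = -72 - 2*√53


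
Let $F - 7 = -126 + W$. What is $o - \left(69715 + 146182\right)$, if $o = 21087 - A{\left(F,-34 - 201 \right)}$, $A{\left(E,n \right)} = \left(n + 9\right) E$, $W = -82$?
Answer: $-240236$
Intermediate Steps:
$F = -201$ ($F = 7 - 208 = -201$)
$A{\left(E,n \right)} = E \left(9 + n\right)$ ($A{\left(E,n \right)} = \left(9 + n\right) E = E \left(9 + n\right)$)
$o = -24339$ ($o = 21087 - - 201 \left(9 - 235\right) = 21087 - \left(-201\right) \left(-226\right) = 21087 - 45426 = -24339$)
$o - \left(69715 + 146182\right) = -24339 - \left(69715 + 146182\right) = -24339 - 215897 = -240236$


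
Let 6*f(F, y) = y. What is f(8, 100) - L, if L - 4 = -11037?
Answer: 33149/3 ≈ 11050.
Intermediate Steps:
L = -11033 (L = 4 - 11037 = -11033)
f(F, y) = y/6
f(8, 100) - L = (1/6)*100 - 1*(-11033) = 50/3 + 11033 = 33149/3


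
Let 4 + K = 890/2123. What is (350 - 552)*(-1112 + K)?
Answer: 478412356/2123 ≈ 2.2535e+5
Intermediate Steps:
K = -7602/2123 (K = -4 + 890/2123 = -7602/2123 ≈ -3.5808)
(350 - 552)*(-1112 + K) = (350 - 552)*(-1112 - 7602/2123) = -202*(-2368378/2123) = 478412356/2123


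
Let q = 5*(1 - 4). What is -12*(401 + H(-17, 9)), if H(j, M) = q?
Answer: -4632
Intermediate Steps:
q = -15 (q = 5*(-3) = -15)
H(j, M) = -15
-12*(401 + H(-17, 9)) = -12*(401 - 15) = -12*386 = -4632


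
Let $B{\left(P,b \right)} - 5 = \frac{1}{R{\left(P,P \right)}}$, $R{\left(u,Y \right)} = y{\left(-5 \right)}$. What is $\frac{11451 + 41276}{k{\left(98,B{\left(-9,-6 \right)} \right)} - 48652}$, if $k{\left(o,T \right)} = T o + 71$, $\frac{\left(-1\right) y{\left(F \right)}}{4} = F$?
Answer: $- \frac{527270}{480861} \approx -1.0965$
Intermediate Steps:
$y{\left(F \right)} = - 4 F$
$R{\left(u,Y \right)} = 20$ ($R{\left(u,Y \right)} = \left(-4\right) \left(-5\right) = 20$)
$B{\left(P,b \right)} = \frac{101}{20}$ ($B{\left(P,b \right)} = 5 + \frac{1}{20} = \frac{101}{20}$)
$k{\left(o,T \right)} = 71 + T o$
$\frac{11451 + 41276}{k{\left(98,B{\left(-9,-6 \right)} \right)} - 48652} = \frac{11451 + 41276}{\left(71 + \frac{101}{20} \cdot 98\right) - 48652} = \frac{52727}{\left(71 + \frac{4949}{10}\right) - 48652} = \frac{52727}{\frac{5659}{10} - 48652} = \frac{52727}{- \frac{480861}{10}} = 52727 \left(- \frac{10}{480861}\right) = - \frac{527270}{480861}$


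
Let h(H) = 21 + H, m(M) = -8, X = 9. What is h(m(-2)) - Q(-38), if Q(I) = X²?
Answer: -68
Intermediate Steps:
Q(I) = 81 (Q(I) = 9² = 81)
h(m(-2)) - Q(-38) = (21 - 8) - 1*81 = 13 - 81 = -68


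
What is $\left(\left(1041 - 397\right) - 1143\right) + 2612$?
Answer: $2113$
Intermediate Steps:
$\left(\left(1041 - 397\right) - 1143\right) + 2612 = \left(644 - 1143\right) + 2612 = -499 + 2612 = 2113$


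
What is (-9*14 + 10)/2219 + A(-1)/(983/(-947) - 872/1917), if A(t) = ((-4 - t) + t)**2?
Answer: -64768308716/6013922705 ≈ -10.770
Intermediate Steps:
A(t) = 16 (A(t) = (-4)**2 = 16)
(-9*14 + 10)/2219 + A(-1)/(983/(-947) - 872/1917) = (-9*14 + 10)/2219 + 16/(983/(-947) - 872/1917) = (-126 + 10)*(1/2219) + 16/(983*(-1/947) - 872*1/1917) = -116*1/2219 + 16/(-983/947 - 872/1917) = -116/2219 + 16/(-2710195/1815399) = -116/2219 + 16*(-1815399/2710195) = -116/2219 - 29046384/2710195 = -64768308716/6013922705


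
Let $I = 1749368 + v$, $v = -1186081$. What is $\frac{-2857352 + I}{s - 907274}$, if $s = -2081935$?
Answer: $\frac{2294065}{2989209} \approx 0.76745$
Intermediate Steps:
$I = 563287$ ($I = 1749368 - 1186081 = 563287$)
$\frac{-2857352 + I}{s - 907274} = \frac{-2857352 + 563287}{-2081935 - 907274} = - \frac{2294065}{-2989209} = \left(-2294065\right) \left(- \frac{1}{2989209}\right) = \frac{2294065}{2989209}$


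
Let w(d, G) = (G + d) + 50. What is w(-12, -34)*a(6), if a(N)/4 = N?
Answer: 96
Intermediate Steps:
w(d, G) = 50 + G + d
a(N) = 4*N
w(-12, -34)*a(6) = (50 - 34 - 12)*(4*6) = 4*24 = 96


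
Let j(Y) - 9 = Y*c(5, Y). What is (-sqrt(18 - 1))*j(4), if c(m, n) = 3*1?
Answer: -21*sqrt(17) ≈ -86.585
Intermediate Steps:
c(m, n) = 3
j(Y) = 9 + 3*Y (j(Y) = 9 + Y*3 = 9 + 3*Y)
(-sqrt(18 - 1))*j(4) = (-sqrt(18 - 1))*(9 + 3*4) = (-sqrt(17))*(9 + 12) = -sqrt(17)*21 = -21*sqrt(17)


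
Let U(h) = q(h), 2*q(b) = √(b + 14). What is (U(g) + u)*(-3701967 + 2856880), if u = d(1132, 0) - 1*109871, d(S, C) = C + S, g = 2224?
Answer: 91893915293 - 845087*√2238/2 ≈ 9.1874e+10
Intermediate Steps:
q(b) = √(14 + b)/2 (q(b) = √(b + 14)/2 = √(14 + b)/2)
u = -108739 (u = (0 + 1132) - 1*109871 = 1132 - 109871 = -108739)
U(h) = √(14 + h)/2
(U(g) + u)*(-3701967 + 2856880) = (√(14 + 2224)/2 - 108739)*(-3701967 + 2856880) = (√2238/2 - 108739)*(-845087) = (-108739 + √2238/2)*(-845087) = 91893915293 - 845087*√2238/2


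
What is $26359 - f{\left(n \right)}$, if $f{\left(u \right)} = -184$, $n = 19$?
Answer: $26543$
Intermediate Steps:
$26359 - f{\left(n \right)} = 26359 - -184 = 26359 + 184 = 26543$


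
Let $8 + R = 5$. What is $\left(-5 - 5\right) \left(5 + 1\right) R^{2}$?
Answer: $-540$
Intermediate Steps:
$R = -3$ ($R = -8 + 5 = -3$)
$\left(-5 - 5\right) \left(5 + 1\right) R^{2} = \left(-5 - 5\right) \left(5 + 1\right) \left(-3\right)^{2} = \left(-10\right) 6 \cdot 9 = \left(-60\right) 9 = -540$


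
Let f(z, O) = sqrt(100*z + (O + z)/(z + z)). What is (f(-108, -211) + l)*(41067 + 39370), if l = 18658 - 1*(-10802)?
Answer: 2369674020 + 80437*I*sqrt(13994886)/36 ≈ 2.3697e+9 + 8.3587e+6*I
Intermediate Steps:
l = 29460 (l = 18658 + 10802 = 29460)
f(z, O) = sqrt(100*z + (O + z)/(2*z)) (f(z, O) = sqrt(100*z + (O + z)/((2*z))) = sqrt(100*z + (O + z)*(1/(2*z))) = sqrt(100*z + (O + z)/(2*z)))
(f(-108, -211) + l)*(41067 + 39370) = (sqrt(2 + 400*(-108) + 2*(-211)/(-108))/2 + 29460)*(41067 + 39370) = (sqrt(2 - 43200 + 2*(-211)*(-1/108))/2 + 29460)*80437 = (sqrt(2 - 43200 + 211/54)/2 + 29460)*80437 = (sqrt(-2332481/54)/2 + 29460)*80437 = ((I*sqrt(13994886)/18)/2 + 29460)*80437 = (I*sqrt(13994886)/36 + 29460)*80437 = (29460 + I*sqrt(13994886)/36)*80437 = 2369674020 + 80437*I*sqrt(13994886)/36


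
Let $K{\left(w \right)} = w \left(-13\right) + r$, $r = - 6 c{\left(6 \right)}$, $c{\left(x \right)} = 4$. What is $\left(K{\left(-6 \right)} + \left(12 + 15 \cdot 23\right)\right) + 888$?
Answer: $1299$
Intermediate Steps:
$r = -24$ ($r = \left(-6\right) 4 = -24$)
$K{\left(w \right)} = -24 - 13 w$ ($K{\left(w \right)} = w \left(-13\right) - 24 = - 13 w - 24 = -24 - 13 w$)
$\left(K{\left(-6 \right)} + \left(12 + 15 \cdot 23\right)\right) + 888 = \left(\left(-24 - -78\right) + \left(12 + 15 \cdot 23\right)\right) + 888 = \left(\left(-24 + 78\right) + \left(12 + 345\right)\right) + 888 = \left(54 + 357\right) + 888 = 411 + 888 = 1299$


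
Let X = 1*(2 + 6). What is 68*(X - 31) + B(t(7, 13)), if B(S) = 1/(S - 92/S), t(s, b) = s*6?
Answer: -1307483/836 ≈ -1564.0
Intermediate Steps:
t(s, b) = 6*s
X = 8 (X = 1*8 = 8)
68*(X - 31) + B(t(7, 13)) = 68*(8 - 31) + (6*7)/(-92 + (6*7)²) = 68*(-23) + 42/(-92 + 42²) = -1564 + 42/(-92 + 1764) = -1564 + 42/1672 = -1564 + 42*(1/1672) = -1564 + 21/836 = -1307483/836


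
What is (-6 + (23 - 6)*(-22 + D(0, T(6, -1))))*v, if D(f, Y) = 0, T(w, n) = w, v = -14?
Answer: 5320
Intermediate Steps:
(-6 + (23 - 6)*(-22 + D(0, T(6, -1))))*v = (-6 + (23 - 6)*(-22 + 0))*(-14) = (-6 + 17*(-22))*(-14) = (-6 - 374)*(-14) = -380*(-14) = 5320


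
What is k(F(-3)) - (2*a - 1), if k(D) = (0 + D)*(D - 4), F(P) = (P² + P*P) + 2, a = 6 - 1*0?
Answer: 309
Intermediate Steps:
a = 6 (a = 6 + 0 = 6)
F(P) = 2 + 2*P² (F(P) = (P² + P²) + 2 = 2*P² + 2 = 2 + 2*P²)
k(D) = D*(-4 + D)
k(F(-3)) - (2*a - 1) = (2 + 2*(-3)²)*(-4 + (2 + 2*(-3)²)) - (2*6 - 1) = (2 + 2*9)*(-4 + (2 + 2*9)) - (12 - 1) = (2 + 18)*(-4 + (2 + 18)) - 1*11 = 20*(-4 + 20) - 11 = 20*16 - 11 = 320 - 11 = 309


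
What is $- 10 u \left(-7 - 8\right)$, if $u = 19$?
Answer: $2850$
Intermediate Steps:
$- 10 u \left(-7 - 8\right) = \left(-10\right) 19 \left(-7 - 8\right) = \left(-190\right) \left(-15\right) = 2850$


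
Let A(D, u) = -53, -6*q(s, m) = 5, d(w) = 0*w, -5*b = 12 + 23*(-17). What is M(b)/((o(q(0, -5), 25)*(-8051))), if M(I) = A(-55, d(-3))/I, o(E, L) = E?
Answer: -318/3051329 ≈ -0.00010422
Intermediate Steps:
b = 379/5 (b = -(12 + 23*(-17))/5 = -(12 - 391)/5 = -⅕*(-379) = 379/5 ≈ 75.800)
d(w) = 0
q(s, m) = -⅚ (q(s, m) = -⅙*5 = -⅚)
M(I) = -53/I
M(b)/((o(q(0, -5), 25)*(-8051))) = (-53/379/5)/((-⅚*(-8051))) = (-53*5/379)/(40255/6) = -265/379*6/40255 = -318/3051329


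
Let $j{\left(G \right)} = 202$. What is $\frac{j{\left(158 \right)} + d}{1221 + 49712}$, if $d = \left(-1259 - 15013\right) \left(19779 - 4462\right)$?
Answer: $- \frac{249238022}{50933} \approx -4893.4$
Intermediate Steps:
$d = -249238224$ ($d = \left(-16272\right) 15317 = -249238224$)
$\frac{j{\left(158 \right)} + d}{1221 + 49712} = \frac{202 - 249238224}{1221 + 49712} = - \frac{249238022}{50933}$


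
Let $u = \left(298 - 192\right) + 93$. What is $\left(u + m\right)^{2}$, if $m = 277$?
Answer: $226576$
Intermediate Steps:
$u = 199$ ($u = 106 + 93 = 199$)
$\left(u + m\right)^{2} = \left(199 + 277\right)^{2} = 476^{2} = 226576$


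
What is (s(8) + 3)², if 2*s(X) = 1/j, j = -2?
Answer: 121/16 ≈ 7.5625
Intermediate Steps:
s(X) = -¼ (s(X) = (½)/(-2) = (½)*(-½) = -¼)
(s(8) + 3)² = (-¼ + 3)² = (11/4)² = 121/16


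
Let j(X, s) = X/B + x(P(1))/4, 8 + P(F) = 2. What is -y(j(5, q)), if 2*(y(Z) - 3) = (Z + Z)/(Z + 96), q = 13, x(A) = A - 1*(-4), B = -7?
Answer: -3964/1327 ≈ -2.9872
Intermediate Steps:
P(F) = -6 (P(F) = -8 + 2 = -6)
x(A) = 4 + A (x(A) = A + 4 = 4 + A)
j(X, s) = -½ - X/7 (j(X, s) = X/(-7) + (4 - 6)/4 = X*(-⅐) - 2*¼ = -X/7 - ½ = -½ - X/7)
y(Z) = 3 + Z/(96 + Z) (y(Z) = 3 + ((Z + Z)/(Z + 96))/2 = 3 + ((2*Z)/(96 + Z))/2 = 3 + (2*Z/(96 + Z))/2 = 3 + Z/(96 + Z))
-y(j(5, q)) = -4*(72 + (-½ - ⅐*5))/(96 + (-½ - ⅐*5)) = -4*(72 + (-½ - 5/7))/(96 + (-½ - 5/7)) = -4*(72 - 17/14)/(96 - 17/14) = -4*991/(1327/14*14) = -4*14*991/(1327*14) = -1*3964/1327 = -3964/1327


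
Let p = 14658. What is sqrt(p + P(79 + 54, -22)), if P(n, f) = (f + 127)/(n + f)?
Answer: 7*sqrt(409553)/37 ≈ 121.07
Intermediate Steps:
P(n, f) = (127 + f)/(f + n)
sqrt(p + P(79 + 54, -22)) = sqrt(14658 + (127 - 22)/(-22 + (79 + 54))) = sqrt(14658 + 105/(-22 + 133)) = sqrt(14658 + 105/111) = sqrt(14658 + (1/111)*105) = sqrt(14658 + 35/37) = sqrt(542381/37) = 7*sqrt(409553)/37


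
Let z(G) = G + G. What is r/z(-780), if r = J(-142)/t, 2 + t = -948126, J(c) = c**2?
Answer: 5041/369769920 ≈ 1.3633e-5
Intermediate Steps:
z(G) = 2*G
t = -948128 (t = -2 - 948126 = -948128)
r = -5041/237032 (r = (-142)**2/(-948128) = 20164*(-1/948128) = -5041/237032 ≈ -0.021267)
r/z(-780) = -5041/(237032*(2*(-780))) = -5041/237032/(-1560) = -5041/237032*(-1/1560) = 5041/369769920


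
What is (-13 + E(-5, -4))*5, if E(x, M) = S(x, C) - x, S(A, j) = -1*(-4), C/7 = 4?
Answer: -20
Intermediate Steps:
C = 28 (C = 7*4 = 28)
S(A, j) = 4
E(x, M) = 4 - x
(-13 + E(-5, -4))*5 = (-13 + (4 - 1*(-5)))*5 = (-13 + (4 + 5))*5 = (-13 + 9)*5 = -4*5 = -20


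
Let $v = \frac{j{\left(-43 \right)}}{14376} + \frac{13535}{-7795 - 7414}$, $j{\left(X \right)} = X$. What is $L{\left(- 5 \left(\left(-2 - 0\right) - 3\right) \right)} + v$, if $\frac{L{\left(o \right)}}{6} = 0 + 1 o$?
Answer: $\frac{32601454453}{218644584} \approx 149.11$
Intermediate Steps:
$L{\left(o \right)} = 6 o$ ($L{\left(o \right)} = 6 \left(0 + 1 o\right) = 6 \left(0 + o\right) = 6 o$)
$v = - \frac{195233147}{218644584}$ ($v = - \frac{43}{14376} + \frac{13535}{-7795 - 7414} = \left(-43\right) \frac{1}{14376} + \frac{13535}{-7795 - 7414} = - \frac{43}{14376} + \frac{13535}{-15209} = - \frac{43}{14376} + 13535 \left(- \frac{1}{15209}\right) = - \frac{43}{14376} - \frac{13535}{15209} = - \frac{195233147}{218644584} \approx -0.89292$)
$L{\left(- 5 \left(\left(-2 - 0\right) - 3\right) \right)} + v = 6 \left(- 5 \left(\left(-2 - 0\right) - 3\right)\right) - \frac{195233147}{218644584} = 6 \left(- 5 \left(\left(-2 + 0\right) - 3\right)\right) - \frac{195233147}{218644584} = 6 \left(- 5 \left(-2 - 3\right)\right) - \frac{195233147}{218644584} = 6 \left(\left(-5\right) \left(-5\right)\right) - \frac{195233147}{218644584} = 6 \cdot 25 - \frac{195233147}{218644584} = 150 - \frac{195233147}{218644584} = \frac{32601454453}{218644584}$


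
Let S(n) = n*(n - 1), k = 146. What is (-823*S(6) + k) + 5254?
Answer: -19290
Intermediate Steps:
S(n) = n*(-1 + n)
(-823*S(6) + k) + 5254 = (-4938*(-1 + 6) + 146) + 5254 = (-4938*5 + 146) + 5254 = (-823*30 + 146) + 5254 = (-24690 + 146) + 5254 = -24544 + 5254 = -19290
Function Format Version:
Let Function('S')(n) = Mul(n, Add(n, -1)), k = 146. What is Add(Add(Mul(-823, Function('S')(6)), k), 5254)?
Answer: -19290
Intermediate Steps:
Function('S')(n) = Mul(n, Add(-1, n))
Add(Add(Mul(-823, Function('S')(6)), k), 5254) = Add(Add(Mul(-823, Mul(6, Add(-1, 6))), 146), 5254) = Add(Add(Mul(-823, Mul(6, 5)), 146), 5254) = Add(Add(Mul(-823, 30), 146), 5254) = Add(Add(-24690, 146), 5254) = Add(-24544, 5254) = -19290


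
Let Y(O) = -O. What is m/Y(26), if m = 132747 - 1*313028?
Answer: 180281/26 ≈ 6933.9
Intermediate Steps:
m = -180281 (m = 132747 - 313028 = -180281)
m/Y(26) = -180281/((-1*26)) = -180281/(-26) = -180281*(-1/26) = 180281/26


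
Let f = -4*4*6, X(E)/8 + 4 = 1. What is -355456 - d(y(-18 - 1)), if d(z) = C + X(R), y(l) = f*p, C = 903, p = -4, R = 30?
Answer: -356335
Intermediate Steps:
X(E) = -24 (X(E) = -32 + 8*1 = -32 + 8 = -24)
f = -96 (f = -16*6 = -96)
y(l) = 384 (y(l) = -96*(-4) = 384)
d(z) = 879 (d(z) = 903 - 24 = 879)
-355456 - d(y(-18 - 1)) = -355456 - 1*879 = -355456 - 879 = -356335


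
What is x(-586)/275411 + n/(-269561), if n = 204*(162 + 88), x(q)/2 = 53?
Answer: -14017387534/74240064571 ≈ -0.18881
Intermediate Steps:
x(q) = 106 (x(q) = 2*53 = 106)
n = 51000 (n = 204*250 = 51000)
x(-586)/275411 + n/(-269561) = 106/275411 + 51000/(-269561) = 106*(1/275411) + 51000*(-1/269561) = 106/275411 - 51000/269561 = -14017387534/74240064571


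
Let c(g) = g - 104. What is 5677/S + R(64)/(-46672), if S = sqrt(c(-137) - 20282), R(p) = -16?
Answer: 1/2917 - 5677*I*sqrt(20523)/20523 ≈ 0.00034282 - 39.628*I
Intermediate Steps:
c(g) = -104 + g
S = I*sqrt(20523) (S = sqrt((-104 - 137) - 20282) = sqrt(-241 - 20282) = sqrt(-20523) = I*sqrt(20523) ≈ 143.26*I)
5677/S + R(64)/(-46672) = 5677/((I*sqrt(20523))) - 16/(-46672) = 5677*(-I*sqrt(20523)/20523) - 16*(-1/46672) = -5677*I*sqrt(20523)/20523 + 1/2917 = 1/2917 - 5677*I*sqrt(20523)/20523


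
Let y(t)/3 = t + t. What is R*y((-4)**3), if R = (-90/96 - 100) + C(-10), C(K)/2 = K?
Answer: 46440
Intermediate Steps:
C(K) = 2*K
R = -1935/16 (R = (-90/96 - 100) + 2*(-10) = (-90*1/96 - 100) - 20 = (-15/16 - 100) - 20 = -1615/16 - 20 = -1935/16 ≈ -120.94)
y(t) = 6*t (y(t) = 3*(t + t) = 3*(2*t) = 6*t)
R*y((-4)**3) = -5805*(-4)**3/8 = -5805*(-64)/8 = -1935/16*(-384) = 46440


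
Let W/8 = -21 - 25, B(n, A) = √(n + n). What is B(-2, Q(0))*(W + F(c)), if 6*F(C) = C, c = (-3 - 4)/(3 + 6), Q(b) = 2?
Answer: -19879*I/27 ≈ -736.26*I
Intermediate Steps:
B(n, A) = √2*√n (B(n, A) = √(2*n) = √2*√n)
c = -7/9 ≈ -0.77778
W = -368 (W = 8*(-21 - 25) = 8*(-46) = -368)
F(C) = C/6
B(-2, Q(0))*(W + F(c)) = (√2*√(-2))*(-368 + (⅙)*(-7/9)) = (√2*(I*√2))*(-368 - 7/54) = (2*I)*(-19879/54) = -19879*I/27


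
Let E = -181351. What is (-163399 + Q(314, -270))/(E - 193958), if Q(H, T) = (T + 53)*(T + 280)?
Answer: 165569/375309 ≈ 0.44115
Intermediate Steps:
Q(H, T) = (53 + T)*(280 + T)
(-163399 + Q(314, -270))/(E - 193958) = (-163399 + (14840 + (-270)² + 333*(-270)))/(-181351 - 193958) = (-163399 + (14840 + 72900 - 89910))/(-375309) = (-163399 - 2170)*(-1/375309) = -165569*(-1/375309) = 165569/375309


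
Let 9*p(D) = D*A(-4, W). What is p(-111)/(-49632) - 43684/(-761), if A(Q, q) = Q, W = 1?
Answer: 1626065059/28327464 ≈ 57.402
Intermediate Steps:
p(D) = -4*D/9 (p(D) = (D*(-4))/9 = (-4*D)/9 = -4*D/9)
p(-111)/(-49632) - 43684/(-761) = -4/9*(-111)/(-49632) - 43684/(-761) = (148/3)*(-1/49632) - 43684*(-1/761) = -37/37224 + 43684/761 = 1626065059/28327464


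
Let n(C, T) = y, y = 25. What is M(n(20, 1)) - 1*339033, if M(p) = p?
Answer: -339008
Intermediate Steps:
n(C, T) = 25
M(n(20, 1)) - 1*339033 = 25 - 1*339033 = 25 - 339033 = -339008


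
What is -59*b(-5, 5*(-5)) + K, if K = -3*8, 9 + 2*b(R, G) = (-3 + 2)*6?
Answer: 837/2 ≈ 418.50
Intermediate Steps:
b(R, G) = -15/2 (b(R, G) = -9/2 + ((-3 + 2)*6)/2 = -9/2 + (-1*6)/2 = -9/2 + (1/2)*(-6) = -9/2 - 3 = -15/2)
K = -24
-59*b(-5, 5*(-5)) + K = -59*(-15/2) - 24 = 885/2 - 24 = 837/2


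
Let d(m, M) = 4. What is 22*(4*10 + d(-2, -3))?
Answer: 968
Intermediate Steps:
22*(4*10 + d(-2, -3)) = 22*(4*10 + 4) = 22*(40 + 4) = 22*44 = 968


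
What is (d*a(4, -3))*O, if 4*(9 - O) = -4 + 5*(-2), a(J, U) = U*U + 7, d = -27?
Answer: -5400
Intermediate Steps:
a(J, U) = 7 + U² (a(J, U) = U² + 7 = 7 + U²)
O = 25/2 (O = 9 - (-4 + 5*(-2))/4 = 9 - (-4 - 10)/4 = 9 - ¼*(-14) = 9 + 7/2 = 25/2 ≈ 12.500)
(d*a(4, -3))*O = -27*(7 + (-3)²)*(25/2) = -27*(7 + 9)*(25/2) = -27*16*(25/2) = -432*25/2 = -5400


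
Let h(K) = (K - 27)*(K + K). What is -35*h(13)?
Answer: 12740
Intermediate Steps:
h(K) = 2*K*(-27 + K) (h(K) = (-27 + K)*(2*K) = 2*K*(-27 + K))
-35*h(13) = -70*13*(-27 + 13) = -70*13*(-14) = -35*(-364) = 12740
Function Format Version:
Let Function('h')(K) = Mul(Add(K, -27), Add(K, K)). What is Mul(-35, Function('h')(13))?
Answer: 12740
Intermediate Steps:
Function('h')(K) = Mul(2, K, Add(-27, K)) (Function('h')(K) = Mul(Add(-27, K), Mul(2, K)) = Mul(2, K, Add(-27, K)))
Mul(-35, Function('h')(13)) = Mul(-35, Mul(2, 13, Add(-27, 13))) = Mul(-35, Mul(2, 13, -14)) = Mul(-35, -364) = 12740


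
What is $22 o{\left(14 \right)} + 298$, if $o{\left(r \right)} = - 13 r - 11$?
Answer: $-3948$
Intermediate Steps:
$o{\left(r \right)} = -11 - 13 r$
$22 o{\left(14 \right)} + 298 = 22 \left(-11 - 182\right) + 298 = 22 \left(-193\right) + 298 = -4246 + 298 = -3948$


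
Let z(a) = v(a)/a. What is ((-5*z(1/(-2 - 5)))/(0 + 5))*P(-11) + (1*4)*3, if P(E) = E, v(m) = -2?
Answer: 166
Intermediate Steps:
z(a) = -2/a
((-5*z(1/(-2 - 5)))/(0 + 5))*P(-11) + (1*4)*3 = ((-(-10)/(1/(-2 - 5)))/(0 + 5))*(-11) + (1*4)*3 = (-(-10)/(1/(-7))/5)*(-11) + 4*3 = (-(-10)/(-⅐)*(⅕))*(-11) + 12 = (-(-10)*(-7)*(⅕))*(-11) + 12 = (-5*14*(⅕))*(-11) + 12 = -70*⅕*(-11) + 12 = -14*(-11) + 12 = 154 + 12 = 166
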